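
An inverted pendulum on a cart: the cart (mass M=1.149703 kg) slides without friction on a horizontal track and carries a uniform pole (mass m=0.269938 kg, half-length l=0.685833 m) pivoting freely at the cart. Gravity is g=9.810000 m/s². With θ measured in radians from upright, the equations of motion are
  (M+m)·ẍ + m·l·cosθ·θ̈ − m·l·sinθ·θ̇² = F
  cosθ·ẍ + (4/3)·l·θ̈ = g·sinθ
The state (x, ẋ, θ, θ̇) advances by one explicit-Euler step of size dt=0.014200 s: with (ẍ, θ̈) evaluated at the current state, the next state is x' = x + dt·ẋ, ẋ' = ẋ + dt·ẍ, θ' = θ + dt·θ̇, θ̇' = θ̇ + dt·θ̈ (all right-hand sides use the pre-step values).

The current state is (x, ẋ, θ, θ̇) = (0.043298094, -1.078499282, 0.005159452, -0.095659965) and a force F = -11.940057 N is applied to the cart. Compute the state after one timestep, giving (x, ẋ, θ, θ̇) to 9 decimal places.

sinθ=0.005159429, cosθ=0.999986690
temp = (F + m·l·θ̇²·sinθ)/(M+m) = (-11.940057 + 0.000008741)/1.419641 = -8.410611034
θ̈ = (g·sinθ − cosθ·temp)/(l·(4/3 − m·cos²θ/(M+m))) = 10.791691258
ẍ = temp − m·l·θ̈·cosθ/(M+m) = -9.817913997
Euler: x'=0.043298094+0.014200·-1.078499282=0.027983404, ẋ'=-1.078499282+0.014200·-9.817913997=-1.217913661
       θ'=0.005159452+0.014200·-0.095659965=0.003801080, θ̇'=-0.095659965+0.014200·10.791691258=0.057582051

(0.027983404, -1.217913661, 0.003801080, 0.057582051)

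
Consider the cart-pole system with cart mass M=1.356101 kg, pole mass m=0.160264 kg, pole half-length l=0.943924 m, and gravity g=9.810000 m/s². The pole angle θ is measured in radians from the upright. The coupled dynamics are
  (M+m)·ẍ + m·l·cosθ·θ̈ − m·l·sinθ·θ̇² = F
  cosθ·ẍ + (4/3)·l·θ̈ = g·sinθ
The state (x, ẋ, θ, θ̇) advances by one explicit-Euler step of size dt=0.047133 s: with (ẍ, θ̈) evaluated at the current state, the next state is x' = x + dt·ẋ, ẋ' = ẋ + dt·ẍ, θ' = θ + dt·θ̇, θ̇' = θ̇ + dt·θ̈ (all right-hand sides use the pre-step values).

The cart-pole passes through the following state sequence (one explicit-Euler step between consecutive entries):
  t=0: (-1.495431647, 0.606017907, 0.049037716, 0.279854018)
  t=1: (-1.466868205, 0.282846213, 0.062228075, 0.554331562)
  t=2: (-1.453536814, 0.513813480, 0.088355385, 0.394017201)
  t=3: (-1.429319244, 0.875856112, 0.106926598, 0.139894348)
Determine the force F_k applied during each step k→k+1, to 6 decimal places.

step 0→1:
  ẍ = (ẋ'−ẋ)/dt = (0.282846213−0.606017907)/0.047133 = -6.856591
  θ̈ = (θ̇'−θ̇)/dt = (0.554331562−0.279854018)/0.047133 = 5.823469
  sinθ=0.049018, cosθ=0.998798
  F = (M+m)·ẍ + m·l·cosθ·θ̈ − m·l·sinθ·θ̇² = -10.397094 + 0.879898 − 0.000581 = -9.517777
step 1→2:
  ẍ = (ẋ'−ẋ)/dt = (0.513813480−0.282846213)/0.047133 = 4.900330
  θ̈ = (θ̇'−θ̇)/dt = (0.394017201−0.554331562)/0.047133 = -3.401319
  sinθ=0.062188, cosθ=0.998064
  F = (M+m)·ẍ + m·l·cosθ·θ̈ − m·l·sinθ·θ̇² = 7.430689 + -0.513546 − 0.002891 = 6.914253
step 2→3:
  ẍ = (ẋ'−ẋ)/dt = (0.875856112−0.513813480)/0.047133 = 7.681298
  θ̈ = (θ̇'−θ̇)/dt = (0.139894348−0.394017201)/0.047133 = -5.391612
  sinθ=0.088240, cosθ=0.996099
  F = (M+m)·ẍ + m·l·cosθ·θ̈ − m·l·sinθ·θ̇² = 11.647652 + -0.812446 − 0.002072 = 10.833134

F_0 = -9.517777 N
F_1 = 6.914253 N
F_2 = 10.833134 N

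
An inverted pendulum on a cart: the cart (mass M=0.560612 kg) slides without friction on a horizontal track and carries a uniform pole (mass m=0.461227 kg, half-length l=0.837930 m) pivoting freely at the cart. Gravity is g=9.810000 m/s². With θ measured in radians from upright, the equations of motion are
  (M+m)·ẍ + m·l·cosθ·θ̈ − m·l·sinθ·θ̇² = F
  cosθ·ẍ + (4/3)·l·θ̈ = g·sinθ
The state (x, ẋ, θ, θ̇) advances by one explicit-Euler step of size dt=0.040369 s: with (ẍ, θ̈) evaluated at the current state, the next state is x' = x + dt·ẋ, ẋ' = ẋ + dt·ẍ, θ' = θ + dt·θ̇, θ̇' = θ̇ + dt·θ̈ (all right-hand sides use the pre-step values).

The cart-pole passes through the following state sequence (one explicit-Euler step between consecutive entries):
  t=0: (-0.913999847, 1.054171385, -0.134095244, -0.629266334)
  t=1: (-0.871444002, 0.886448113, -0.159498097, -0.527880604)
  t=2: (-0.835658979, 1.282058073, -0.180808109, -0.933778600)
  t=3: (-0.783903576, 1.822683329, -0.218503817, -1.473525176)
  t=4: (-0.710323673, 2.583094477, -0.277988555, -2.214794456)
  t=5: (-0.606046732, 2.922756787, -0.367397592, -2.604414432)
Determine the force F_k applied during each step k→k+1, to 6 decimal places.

F_0 = -3.263119 N
F_1 = 6.194394 N
F_2 = 8.662083 N
F_3 = 12.501918 N
F_4 = 5.531077 N

step 0→1:
  ẍ = (ẋ'−ẋ)/dt = (0.886448113−1.054171385)/0.040369 = -4.154754
  θ̈ = (θ̇'−θ̇)/dt = (-0.527880604−-0.629266334)/0.040369 = 2.511475
  sinθ=-0.133694, cosθ=0.991023
  F = (M+m)·ẍ + m·l·cosθ·θ̈ − m·l·sinθ·θ̇² = -4.245490 + 0.961911 − -0.020460 = -3.263119
step 1→2:
  ẍ = (ẋ'−ẋ)/dt = (1.282058073−0.886448113)/0.040369 = 9.799845
  θ̈ = (θ̇'−θ̇)/dt = (-0.933778600−-0.527880604)/0.040369 = -10.054695
  sinθ=-0.158823, cosθ=0.987307
  F = (M+m)·ẍ + m·l·cosθ·θ̈ − m·l·sinθ·θ̇² = 10.013864 + -3.836575 − -0.017104 = 6.194394
step 2→3:
  ẍ = (ẋ'−ẋ)/dt = (1.822683329−1.282058073)/0.040369 = 13.392089
  θ̈ = (θ̇'−θ̇)/dt = (-1.473525176−-0.933778600)/0.040369 = -13.370323
  sinθ=-0.179825, cosθ=0.983699
  F = (M+m)·ẍ + m·l·cosθ·θ̈ − m·l·sinθ·θ̇² = 13.684559 + -5.083074 − -0.060598 = 8.662083
step 3→4:
  ẍ = (ẋ'−ẋ)/dt = (2.583094477−1.822683329)/0.040369 = 18.836512
  θ̈ = (θ̇'−θ̇)/dt = (-2.214794456−-1.473525176)/0.040369 = -18.362339
  sinθ=-0.216769, cosθ=0.976223
  F = (M+m)·ẍ + m·l·cosθ·θ̈ − m·l·sinθ·θ̇² = 19.247882 + -6.927866 − -0.181901 = 12.501918
step 4→5:
  ẍ = (ẋ'−ẋ)/dt = (2.922756787−2.583094477)/0.040369 = 8.413939
  θ̈ = (θ̇'−θ̇)/dt = (-2.604414432−-2.214794456)/0.040369 = -9.651465
  sinθ=-0.274422, cosθ=0.961609
  F = (M+m)·ẍ + m·l·cosθ·θ̈ − m·l·sinθ·θ̇² = 8.597691 + -3.586860 − -0.520245 = 5.531077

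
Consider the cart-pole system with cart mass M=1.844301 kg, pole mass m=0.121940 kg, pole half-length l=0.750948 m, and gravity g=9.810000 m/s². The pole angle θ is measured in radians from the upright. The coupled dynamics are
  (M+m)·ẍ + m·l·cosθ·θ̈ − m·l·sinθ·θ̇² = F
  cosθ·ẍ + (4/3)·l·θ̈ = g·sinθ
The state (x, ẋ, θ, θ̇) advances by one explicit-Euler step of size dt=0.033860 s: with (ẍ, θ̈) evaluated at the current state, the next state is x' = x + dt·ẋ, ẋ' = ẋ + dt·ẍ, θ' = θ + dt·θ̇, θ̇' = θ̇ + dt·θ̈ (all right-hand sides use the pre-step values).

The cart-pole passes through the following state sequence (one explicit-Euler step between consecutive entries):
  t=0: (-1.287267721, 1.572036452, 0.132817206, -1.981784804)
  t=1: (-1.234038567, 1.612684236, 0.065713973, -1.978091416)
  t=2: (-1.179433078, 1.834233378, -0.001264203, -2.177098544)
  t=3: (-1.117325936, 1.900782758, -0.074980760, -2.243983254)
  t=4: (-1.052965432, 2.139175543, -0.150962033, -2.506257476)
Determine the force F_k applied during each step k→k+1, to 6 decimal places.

step 0→1:
  ẍ = (ẋ'−ẋ)/dt = (1.612684236−1.572036452)/0.033860 = 1.200466
  θ̈ = (θ̇'−θ̇)/dt = (-1.978091416−-1.981784804)/0.033860 = 0.109078
  sinθ=0.132427, cosθ=0.991193
  F = (M+m)·ẍ + m·l·cosθ·θ̈ − m·l·sinθ·θ̇² = 2.360406 + 0.009900 − 0.047626 = 2.322680
step 1→2:
  ẍ = (ẋ'−ẋ)/dt = (1.834233378−1.612684236)/0.033860 = 6.543093
  θ̈ = (θ̇'−θ̇)/dt = (-2.177098544−-1.978091416)/0.033860 = -5.877352
  sinθ=0.065667, cosθ=0.997842
  F = (M+m)·ẍ + m·l·cosθ·θ̈ − m·l·sinθ·θ̇² = 12.865298 + -0.537031 − 0.023528 = 12.304739
step 2→3:
  ẍ = (ẋ'−ẋ)/dt = (1.900782758−1.834233378)/0.033860 = 1.965428
  θ̈ = (θ̇'−θ̇)/dt = (-2.243983254−-2.177098544)/0.033860 = -1.975331
  sinθ=-0.001264, cosθ=0.999999
  F = (M+m)·ẍ + m·l·cosθ·θ̈ − m·l·sinθ·θ̇² = 3.864504 + -0.180882 − -0.000549 = 3.684171
step 3→4:
  ẍ = (ẋ'−ẋ)/dt = (2.139175543−1.900782758)/0.033860 = 7.040543
  θ̈ = (θ̇'−θ̇)/dt = (-2.506257476−-2.243983254)/0.033860 = -7.745842
  sinθ=-0.074911, cosθ=0.997190
  F = (M+m)·ẍ + m·l·cosθ·θ̈ − m·l·sinθ·θ̇² = 13.843404 + -0.707298 − -0.034541 = 13.170647

F_0 = 2.322680 N
F_1 = 12.304739 N
F_2 = 3.684171 N
F_3 = 13.170647 N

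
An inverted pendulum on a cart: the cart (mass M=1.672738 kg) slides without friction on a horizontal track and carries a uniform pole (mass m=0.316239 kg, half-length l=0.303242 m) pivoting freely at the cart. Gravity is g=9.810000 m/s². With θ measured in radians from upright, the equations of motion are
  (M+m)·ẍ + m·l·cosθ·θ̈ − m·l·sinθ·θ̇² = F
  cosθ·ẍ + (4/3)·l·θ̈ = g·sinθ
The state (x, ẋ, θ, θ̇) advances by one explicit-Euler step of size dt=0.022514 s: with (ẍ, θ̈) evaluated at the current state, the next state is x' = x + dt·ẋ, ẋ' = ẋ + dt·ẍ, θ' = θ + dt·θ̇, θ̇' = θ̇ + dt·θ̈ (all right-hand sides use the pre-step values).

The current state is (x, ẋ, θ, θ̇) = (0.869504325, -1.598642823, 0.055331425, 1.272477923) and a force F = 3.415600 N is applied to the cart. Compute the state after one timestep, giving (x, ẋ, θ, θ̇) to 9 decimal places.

sinθ=0.055303196, cosθ=0.998469607
temp = (F + m·l·θ̇²·sinθ)/(M+m) = (3.415600 + 0.008587278)/1.988977 = 1.721582139
θ̈ = (g·sinθ − cosθ·temp)/(l·(4/3 − m·cos²θ/(M+m))) = -3.302185371
ẍ = temp − m·l·θ̈·cosθ/(M+m) = 1.880550727
Euler: x'=0.869504325+0.022514·-1.598642823=0.833512480, ẋ'=-1.598642823+0.022514·1.880550727=-1.556304104
       θ'=0.055331425+0.022514·1.272477923=0.083979993, θ̇'=1.272477923+0.022514·-3.302185371=1.198132522

(0.833512480, -1.556304104, 0.083979993, 1.198132522)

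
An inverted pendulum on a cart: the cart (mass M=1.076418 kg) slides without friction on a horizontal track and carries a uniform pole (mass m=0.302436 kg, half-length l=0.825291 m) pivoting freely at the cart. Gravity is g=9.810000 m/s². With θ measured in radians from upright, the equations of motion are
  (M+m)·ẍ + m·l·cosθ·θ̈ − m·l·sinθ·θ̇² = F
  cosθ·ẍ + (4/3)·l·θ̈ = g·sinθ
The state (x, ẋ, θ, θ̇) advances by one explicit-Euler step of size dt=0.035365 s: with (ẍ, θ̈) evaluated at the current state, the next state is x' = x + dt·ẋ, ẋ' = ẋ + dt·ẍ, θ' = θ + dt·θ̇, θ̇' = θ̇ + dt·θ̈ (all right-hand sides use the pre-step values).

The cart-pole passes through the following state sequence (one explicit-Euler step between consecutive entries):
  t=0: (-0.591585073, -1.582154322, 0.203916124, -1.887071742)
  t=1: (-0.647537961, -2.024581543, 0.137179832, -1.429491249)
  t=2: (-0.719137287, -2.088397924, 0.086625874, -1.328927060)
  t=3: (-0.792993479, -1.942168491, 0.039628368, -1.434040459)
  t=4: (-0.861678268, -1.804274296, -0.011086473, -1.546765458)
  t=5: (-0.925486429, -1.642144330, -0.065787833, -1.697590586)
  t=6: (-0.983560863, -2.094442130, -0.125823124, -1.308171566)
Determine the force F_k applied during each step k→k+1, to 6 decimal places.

F_0 = -14.267306 N
F_1 = -1.854809 N
F_2 = 4.924152 N
F_3 = 4.561091 N
F_4 = 5.263520 N
F_5 = -14.844974 N

step 0→1:
  ẍ = (ẋ'−ẋ)/dt = (-2.024581543−-1.582154322)/0.035365 = -12.510313
  θ̈ = (θ̇'−θ̇)/dt = (-1.429491249−-1.887071742)/0.035365 = 12.938795
  sinθ=0.202506, cosθ=0.979281
  F = (M+m)·ẍ + m·l·cosθ·θ̈ − m·l·sinθ·θ̇² = -17.249895 + 3.162582 − 0.179993 = -14.267306
step 1→2:
  ẍ = (ẋ'−ẋ)/dt = (-2.088397924−-2.024581543)/0.035365 = -1.804507
  θ̈ = (θ̇'−θ̇)/dt = (-1.328927060−-1.429491249)/0.035365 = 2.843608
  sinθ=0.136750, cosθ=0.990606
  F = (M+m)·ẍ + m·l·cosθ·θ̈ − m·l·sinθ·θ̇² = -2.488151 + 0.703090 − 0.069748 = -1.854809
step 2→3:
  ẍ = (ẋ'−ẋ)/dt = (-1.942168491−-2.088397924)/0.035365 = 4.134863
  θ̈ = (θ̇'−θ̇)/dt = (-1.434040459−-1.328927060)/0.035365 = -2.972244
  sinθ=0.086518, cosθ=0.996250
  F = (M+m)·ẍ + m·l·cosθ·θ̈ − m·l·sinθ·θ̇² = 5.701373 + -0.739083 − 0.038137 = 4.924152
step 3→4:
  ẍ = (ẋ'−ẋ)/dt = (-1.804274296−-1.942168491)/0.035365 = 3.899171
  θ̈ = (θ̇'−θ̇)/dt = (-1.546765458−-1.434040459)/0.035365 = -3.187473
  sinθ=0.039618, cosθ=0.999215
  F = (M+m)·ẍ + m·l·cosθ·θ̈ − m·l·sinθ·θ̇² = 5.376388 + -0.794961 − 0.020336 = 4.561091
step 4→5:
  ẍ = (ẋ'−ẋ)/dt = (-1.642144330−-1.804274296)/0.035365 = 4.584475
  θ̈ = (θ̇'−θ̇)/dt = (-1.697590586−-1.546765458)/0.035365 = -4.264813
  sinθ=-0.011086, cosθ=0.999939
  F = (M+m)·ẍ + m·l·cosθ·θ̈ − m·l·sinθ·θ̇² = 6.321322 + -1.064422 − -0.006620 = 5.263520
step 5→6:
  ẍ = (ẋ'−ẋ)/dt = (-2.094442130−-1.642144330)/0.035365 = -12.789419
  θ̈ = (θ̇'−θ̇)/dt = (-1.308171566−-1.697590586)/0.035365 = 11.011424
  sinθ=-0.065740, cosθ=0.997837
  F = (M+m)·ẍ + m·l·cosθ·θ̈ − m·l·sinθ·θ̇² = -17.634741 + 2.742481 − -0.047287 = -14.844974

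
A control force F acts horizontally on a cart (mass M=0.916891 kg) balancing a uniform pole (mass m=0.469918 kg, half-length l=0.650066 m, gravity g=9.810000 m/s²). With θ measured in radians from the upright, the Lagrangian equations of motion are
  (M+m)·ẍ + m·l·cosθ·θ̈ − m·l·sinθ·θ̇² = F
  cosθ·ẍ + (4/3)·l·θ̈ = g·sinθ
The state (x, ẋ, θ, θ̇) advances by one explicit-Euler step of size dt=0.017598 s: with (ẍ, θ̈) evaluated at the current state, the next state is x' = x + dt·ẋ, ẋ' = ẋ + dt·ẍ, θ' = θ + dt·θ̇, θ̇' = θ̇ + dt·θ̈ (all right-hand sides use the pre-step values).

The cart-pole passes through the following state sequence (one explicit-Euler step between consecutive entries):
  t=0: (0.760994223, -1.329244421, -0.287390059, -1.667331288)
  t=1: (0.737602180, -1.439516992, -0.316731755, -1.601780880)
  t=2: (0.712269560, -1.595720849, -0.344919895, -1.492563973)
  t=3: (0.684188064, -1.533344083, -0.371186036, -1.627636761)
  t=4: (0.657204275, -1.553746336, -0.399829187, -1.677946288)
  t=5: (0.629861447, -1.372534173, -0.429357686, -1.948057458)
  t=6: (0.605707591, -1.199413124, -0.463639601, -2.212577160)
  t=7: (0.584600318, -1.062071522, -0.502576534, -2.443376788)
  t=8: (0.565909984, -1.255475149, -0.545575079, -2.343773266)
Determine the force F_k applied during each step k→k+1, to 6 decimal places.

F_0 = -7.358108 N
F_1 = -10.263963 N
F_2 = 2.939110 N
F_3 = -2.128090 N
F_4 = 10.296250 N
F_5 = 9.950444 N
F_6 = 7.908553 N
F_7 = -12.847509 N

step 0→1:
  ẍ = (ẋ'−ẋ)/dt = (-1.439516992−-1.329244421)/0.017598 = -6.266199
  θ̈ = (θ̇'−θ̇)/dt = (-1.601780880−-1.667331288)/0.017598 = 3.724878
  sinθ=-0.283450, cosθ=0.958987
  F = (M+m)·ẍ + m·l·cosθ·θ̈ − m·l·sinθ·θ̇² = -8.690021 + 1.091200 − -0.240713 = -7.358108
step 1→2:
  ẍ = (ẋ'−ẋ)/dt = (-1.595720849−-1.439516992)/0.017598 = -8.876228
  θ̈ = (θ̇'−θ̇)/dt = (-1.492563973−-1.601780880)/0.017598 = 6.206211
  sinθ=-0.311463, cosθ=0.950258
  F = (M+m)·ẍ + m·l·cosθ·θ̈ − m·l·sinθ·θ̇² = -12.309633 + 1.801556 − -0.244113 = -10.263963
step 2→3:
  ẍ = (ẋ'−ẋ)/dt = (-1.533344083−-1.595720849)/0.017598 = 3.544537
  θ̈ = (θ̇'−θ̇)/dt = (-1.627636761−-1.492563973)/0.017598 = -7.675462
  sinθ=-0.338121, cosθ=0.941103
  F = (M+m)·ẍ + m·l·cosθ·θ̈ − m·l·sinθ·θ̇² = 4.915596 + -2.206587 − -0.230101 = 2.939110
step 3→4:
  ẍ = (ẋ'−ẋ)/dt = (-1.553746336−-1.533344083)/0.017598 = -1.159351
  θ̈ = (θ̇'−θ̇)/dt = (-1.677946288−-1.627636761)/0.017598 = -2.858821
  sinθ=-0.362721, cosθ=0.931898
  F = (M+m)·ẍ + m·l·cosθ·θ̈ − m·l·sinθ·θ̇² = -1.607798 + -0.813832 − -0.293540 = -2.128090
step 4→5:
  ẍ = (ẋ'−ẋ)/dt = (-1.372534173−-1.553746336)/0.017598 = 10.297316
  θ̈ = (θ̇'−θ̇)/dt = (-1.948057458−-1.677946288)/0.017598 = -15.348970
  sinθ=-0.389261, cosθ=0.921127
  F = (M+m)·ẍ + m·l·cosθ·θ̈ − m·l·sinθ·θ̇² = 14.280410 + -4.318953 − -0.334793 = 10.296250
step 5→6:
  ẍ = (ẋ'−ẋ)/dt = (-1.199413124−-1.372534173)/0.017598 = 9.837541
  θ̈ = (θ̇'−θ̇)/dt = (-2.212577160−-1.948057458)/0.017598 = -15.031237
  sinθ=-0.416287, cosθ=0.909233
  F = (M+m)·ẍ + m·l·cosθ·θ̈ − m·l·sinθ·θ̇² = 13.642791 + -4.174934 − -0.482587 = 9.950444
step 6→7:
  ẍ = (ẋ'−ẋ)/dt = (-1.062071522−-1.199413124)/0.017598 = 7.804387
  θ̈ = (θ̇'−θ̇)/dt = (-2.443376788−-2.212577160)/0.017598 = -13.115106
  sinθ=-0.447206, cosθ=0.894431
  F = (M+m)·ẍ + m·l·cosθ·θ̈ − m·l·sinθ·θ̇² = 10.823194 + -3.583423 − -0.668782 = 7.908553
step 7→8:
  ẍ = (ẋ'−ẋ)/dt = (-1.255475149−-1.062071522)/0.017598 = -10.990091
  θ̈ = (θ̇'−θ̇)/dt = (-2.343773266−-2.443376788)/0.017598 = 5.659934
  sinθ=-0.481685, cosθ=0.876344
  F = (M+m)·ẍ + m·l·cosθ·θ̈ − m·l·sinθ·θ̇² = -15.241157 + 1.515185 − -0.878463 = -12.847509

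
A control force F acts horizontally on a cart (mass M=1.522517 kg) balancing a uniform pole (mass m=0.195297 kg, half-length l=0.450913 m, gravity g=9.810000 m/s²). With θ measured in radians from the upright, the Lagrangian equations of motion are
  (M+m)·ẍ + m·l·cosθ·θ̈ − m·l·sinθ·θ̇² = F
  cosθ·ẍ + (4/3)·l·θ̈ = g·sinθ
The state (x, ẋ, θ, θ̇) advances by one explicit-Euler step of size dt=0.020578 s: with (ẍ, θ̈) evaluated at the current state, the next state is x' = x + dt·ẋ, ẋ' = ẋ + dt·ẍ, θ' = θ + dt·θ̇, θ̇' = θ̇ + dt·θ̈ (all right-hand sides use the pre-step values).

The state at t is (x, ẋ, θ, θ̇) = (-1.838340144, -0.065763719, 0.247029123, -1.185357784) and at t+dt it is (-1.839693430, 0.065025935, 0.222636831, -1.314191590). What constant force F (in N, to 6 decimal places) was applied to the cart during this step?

F = 10.353229 N

ẍ = (ẋ'−ẋ)/dt = (0.065025935−-0.065763719)/0.020578 = 6.355800
θ̈ = (θ̇'−θ̇)/dt = (-1.314191590−-1.185357784)/0.020578 = -6.260755
sinθ=0.244524, cosθ=0.969643
F = (M+m)·ẍ + m·l·cosθ·θ̈ − m·l·sinθ·θ̇² = 10.918082 + -0.534598 − 0.030256 = 10.353229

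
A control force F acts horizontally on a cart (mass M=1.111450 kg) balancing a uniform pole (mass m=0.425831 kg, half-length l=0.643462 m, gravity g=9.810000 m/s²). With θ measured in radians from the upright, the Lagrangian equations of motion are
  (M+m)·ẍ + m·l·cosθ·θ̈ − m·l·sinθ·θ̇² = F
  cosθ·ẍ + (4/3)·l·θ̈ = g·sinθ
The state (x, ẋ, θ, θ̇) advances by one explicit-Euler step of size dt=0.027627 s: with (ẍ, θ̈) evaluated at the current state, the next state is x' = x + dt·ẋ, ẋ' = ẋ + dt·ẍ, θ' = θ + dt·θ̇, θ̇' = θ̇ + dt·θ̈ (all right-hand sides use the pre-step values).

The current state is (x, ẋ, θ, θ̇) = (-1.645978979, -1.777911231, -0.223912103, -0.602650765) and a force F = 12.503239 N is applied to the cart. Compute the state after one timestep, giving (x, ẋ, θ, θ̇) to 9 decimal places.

sinθ=-0.222045755, cosθ=0.975036247
temp = (F + m·l·θ̇²·sinθ)/(M+m) = (12.503239 + -0.022097039)/1.537281 = 8.118972368
θ̈ = (g·sinθ − cosθ·temp)/(l·(4/3 − m·cos²θ/(M+m))) = -14.661743303
ẍ = temp − m·l·θ̈·cosθ/(M+m) = 10.667053734
Euler: x'=-1.645978979+0.027627·-1.777911231=-1.695097333, ẋ'=-1.777911231+0.027627·10.667053734=-1.483212537
       θ'=-0.223912103+0.027627·-0.602650765=-0.240561536, θ̇'=-0.602650765+0.027627·-14.661743303=-1.007710747

(-1.695097333, -1.483212537, -0.240561536, -1.007710747)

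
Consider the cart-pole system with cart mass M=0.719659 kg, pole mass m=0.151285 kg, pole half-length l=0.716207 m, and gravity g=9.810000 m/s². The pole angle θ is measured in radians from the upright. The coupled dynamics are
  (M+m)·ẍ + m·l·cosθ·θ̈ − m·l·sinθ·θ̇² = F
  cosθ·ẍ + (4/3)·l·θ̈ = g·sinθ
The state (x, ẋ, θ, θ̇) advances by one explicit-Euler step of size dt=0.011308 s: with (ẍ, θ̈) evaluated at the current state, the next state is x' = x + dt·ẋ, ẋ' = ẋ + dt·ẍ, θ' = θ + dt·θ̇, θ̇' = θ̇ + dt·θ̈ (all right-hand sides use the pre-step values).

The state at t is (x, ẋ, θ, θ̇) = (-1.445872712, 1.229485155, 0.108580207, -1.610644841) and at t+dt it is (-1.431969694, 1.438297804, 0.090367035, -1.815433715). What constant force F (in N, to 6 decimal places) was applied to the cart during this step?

ẍ = (ẋ'−ẋ)/dt = (1.438297804−1.229485155)/0.011308 = 18.465922
θ̈ = (θ̇'−θ̇)/dt = (-1.815433715−-1.610644841)/0.011308 = -18.110088
sinθ=0.108367, cosθ=0.994111
F = (M+m)·ẍ + m·l·cosθ·θ̈ − m·l·sinθ·θ̇² = 16.082784 + -1.950697 − 0.030460 = 14.101627

F = 14.101627 N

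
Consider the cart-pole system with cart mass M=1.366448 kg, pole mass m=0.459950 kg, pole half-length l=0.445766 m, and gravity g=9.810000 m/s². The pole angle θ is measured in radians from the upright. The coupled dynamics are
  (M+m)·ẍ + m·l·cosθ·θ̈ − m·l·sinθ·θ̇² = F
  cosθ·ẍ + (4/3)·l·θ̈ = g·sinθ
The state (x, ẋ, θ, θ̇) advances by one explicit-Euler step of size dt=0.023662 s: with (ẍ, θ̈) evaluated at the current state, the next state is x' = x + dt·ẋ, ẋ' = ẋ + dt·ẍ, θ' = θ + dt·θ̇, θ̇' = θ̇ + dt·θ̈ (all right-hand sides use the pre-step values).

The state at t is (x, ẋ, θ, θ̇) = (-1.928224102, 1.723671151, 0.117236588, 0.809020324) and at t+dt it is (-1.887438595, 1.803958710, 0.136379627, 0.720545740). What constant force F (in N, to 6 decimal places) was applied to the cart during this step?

F = 5.420091 N

ẍ = (ẋ'−ẋ)/dt = (1.803958710−1.723671151)/0.023662 = 3.393101
θ̈ = (θ̇'−θ̇)/dt = (0.720545740−0.809020324)/0.023662 = -3.739100
sinθ=0.116968, cosθ=0.993136
F = (M+m)·ẍ + m·l·cosθ·θ̈ − m·l·sinθ·θ̇² = 6.197153 + -0.761366 − 0.015697 = 5.420091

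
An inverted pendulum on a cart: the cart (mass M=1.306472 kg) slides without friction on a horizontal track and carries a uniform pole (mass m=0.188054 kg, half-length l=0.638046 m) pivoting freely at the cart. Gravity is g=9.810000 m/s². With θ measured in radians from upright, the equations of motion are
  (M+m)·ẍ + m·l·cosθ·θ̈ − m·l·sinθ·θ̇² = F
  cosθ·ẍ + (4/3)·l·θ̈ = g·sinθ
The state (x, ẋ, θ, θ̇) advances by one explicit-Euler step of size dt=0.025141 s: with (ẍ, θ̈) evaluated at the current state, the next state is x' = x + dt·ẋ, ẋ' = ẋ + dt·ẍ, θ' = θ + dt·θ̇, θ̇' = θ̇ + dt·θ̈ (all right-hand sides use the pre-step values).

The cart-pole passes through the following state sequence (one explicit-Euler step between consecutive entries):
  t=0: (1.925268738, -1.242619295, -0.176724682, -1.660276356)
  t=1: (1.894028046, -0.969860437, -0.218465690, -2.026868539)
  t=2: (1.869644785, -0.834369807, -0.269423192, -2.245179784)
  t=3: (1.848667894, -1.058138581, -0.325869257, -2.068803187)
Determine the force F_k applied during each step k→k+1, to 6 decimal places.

step 0→1:
  ẍ = (ẋ'−ẋ)/dt = (-0.969860437−-1.242619295)/0.025141 = 10.849165
  θ̈ = (θ̇'−θ̇)/dt = (-2.026868539−-1.660276356)/0.025141 = -14.581448
  sinθ=-0.175806, cosθ=0.984425
  F = (M+m)·ẍ + m·l·cosθ·θ̈ − m·l·sinθ·θ̇² = 16.214359 + -1.722336 − -0.058147 = 14.550171
step 1→2:
  ẍ = (ẋ'−ẋ)/dt = (-0.834369807−-0.969860437)/0.025141 = 5.389230
  θ̈ = (θ̇'−θ̇)/dt = (-2.245179784−-2.026868539)/0.025141 = -8.683475
  sinθ=-0.216732, cosθ=0.976231
  F = (M+m)·ẍ + m·l·cosθ·θ̈ − m·l·sinθ·θ̇² = 8.054344 + -1.017140 − -0.106834 = 7.144038
step 2→3:
  ẍ = (ẋ'−ẋ)/dt = (-1.058138581−-0.834369807)/0.025141 = -8.900552
  θ̈ = (θ̇'−θ̇)/dt = (-2.068803187−-2.245179784)/0.025141 = 7.015496
  sinθ=-0.266175, cosθ=0.963925
  F = (M+m)·ẍ + m·l·cosθ·θ̈ − m·l·sinθ·θ̇² = -13.302106 + 0.811402 − -0.160992 = -12.329712

F_0 = 14.550171 N
F_1 = 7.144038 N
F_2 = -12.329712 N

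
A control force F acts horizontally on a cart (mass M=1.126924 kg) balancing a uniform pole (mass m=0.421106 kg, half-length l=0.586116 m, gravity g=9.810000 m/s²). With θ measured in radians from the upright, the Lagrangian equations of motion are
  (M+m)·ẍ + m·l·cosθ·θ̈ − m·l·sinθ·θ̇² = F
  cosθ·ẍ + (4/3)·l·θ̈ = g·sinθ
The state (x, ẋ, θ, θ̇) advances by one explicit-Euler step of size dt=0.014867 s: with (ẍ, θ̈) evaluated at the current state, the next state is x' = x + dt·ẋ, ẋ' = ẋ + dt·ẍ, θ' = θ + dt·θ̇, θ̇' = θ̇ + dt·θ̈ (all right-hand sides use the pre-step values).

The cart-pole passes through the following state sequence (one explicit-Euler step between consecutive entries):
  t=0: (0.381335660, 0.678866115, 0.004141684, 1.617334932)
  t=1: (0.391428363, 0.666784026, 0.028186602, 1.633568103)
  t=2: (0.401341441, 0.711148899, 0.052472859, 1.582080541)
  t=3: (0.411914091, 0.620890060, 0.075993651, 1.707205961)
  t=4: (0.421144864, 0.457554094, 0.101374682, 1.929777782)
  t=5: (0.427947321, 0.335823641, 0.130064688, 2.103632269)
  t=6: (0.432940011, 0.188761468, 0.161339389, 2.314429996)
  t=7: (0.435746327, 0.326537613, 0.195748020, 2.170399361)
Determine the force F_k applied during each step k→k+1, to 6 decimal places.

F_0 = -0.991229 N
F_1 = 3.746501 N
F_2 = -7.356194 N
F_3 = -13.377613 N
F_4 = -9.896777 N
F_5 = -11.984511 N
F_6 = 11.773498 N

step 0→1:
  ẍ = (ẋ'−ẋ)/dt = (0.666784026−0.678866115)/0.014867 = -0.812678
  θ̈ = (θ̇'−θ̇)/dt = (1.633568103−1.617334932)/0.014867 = 1.091893
  sinθ=0.004142, cosθ=0.999991
  F = (M+m)·ẍ + m·l·cosθ·θ̈ − m·l·sinθ·θ̇² = -1.258050 + 0.269495 − 0.002674 = -0.991229
step 1→2:
  ẍ = (ẋ'−ẋ)/dt = (0.711148899−0.666784026)/0.014867 = 2.984117
  θ̈ = (θ̇'−θ̇)/dt = (1.582080541−1.633568103)/0.014867 = -3.463211
  sinθ=0.028183, cosθ=0.999603
  F = (M+m)·ẍ + m·l·cosθ·θ̈ − m·l·sinθ·θ̇² = 4.619503 + -0.854440 − 0.018562 = 3.746501
step 2→3:
  ẍ = (ẋ'−ẋ)/dt = (0.620890060−0.711148899)/0.014867 = -6.071086
  θ̈ = (θ̇'−θ̇)/dt = (1.707205961−1.582080541)/0.014867 = 8.416319
  sinθ=0.052449, cosθ=0.998624
  F = (M+m)·ẍ + m·l·cosθ·θ̈ − m·l·sinθ·θ̇² = -9.398224 + 2.074431 − 0.032402 = -7.356194
step 3→4:
  ẍ = (ẋ'−ẋ)/dt = (0.457554094−0.620890060)/0.014867 = -10.986478
  θ̈ = (θ̇'−θ̇)/dt = (1.929777782−1.707205961)/0.014867 = 14.970863
  sinθ=0.075921, cosθ=0.997114
  F = (M+m)·ẍ + m·l·cosθ·θ̈ − m·l·sinθ·θ̇² = -17.007397 + 3.684399 − 0.054614 = -13.377613
step 4→5:
  ẍ = (ẋ'−ẋ)/dt = (0.335823641−0.457554094)/0.014867 = -8.187964
  θ̈ = (θ̇'−θ̇)/dt = (2.103632269−1.929777782)/0.014867 = 11.693986
  sinθ=0.101201, cosθ=0.994866
  F = (M+m)·ẍ + m·l·cosθ·θ̈ − m·l·sinθ·θ̇² = -12.675213 + 2.871456 − 0.093020 = -9.896777
step 5→6:
  ẍ = (ẋ'−ẋ)/dt = (0.188761468−0.335823641)/0.014867 = -9.891853
  θ̈ = (θ̇'−θ̇)/dt = (2.314429996−2.103632269)/0.014867 = 14.178901
  sinθ=0.129698, cosθ=0.991554
  F = (M+m)·ẍ + m·l·cosθ·θ̈ − m·l·sinθ·θ̇² = -15.312885 + 3.470034 − 0.141661 = -11.984511
step 6→7:
  ẍ = (ẋ'−ẋ)/dt = (0.326537613−0.188761468)/0.014867 = 9.267246
  θ̈ = (θ̇'−θ̇)/dt = (2.170399361−2.314429996)/0.014867 = -9.687942
  sinθ=0.160640, cosθ=0.987013
  F = (M+m)·ẍ + m·l·cosθ·θ̈ − m·l·sinθ·θ̇² = 14.345975 + -2.360095 − 0.212382 = 11.773498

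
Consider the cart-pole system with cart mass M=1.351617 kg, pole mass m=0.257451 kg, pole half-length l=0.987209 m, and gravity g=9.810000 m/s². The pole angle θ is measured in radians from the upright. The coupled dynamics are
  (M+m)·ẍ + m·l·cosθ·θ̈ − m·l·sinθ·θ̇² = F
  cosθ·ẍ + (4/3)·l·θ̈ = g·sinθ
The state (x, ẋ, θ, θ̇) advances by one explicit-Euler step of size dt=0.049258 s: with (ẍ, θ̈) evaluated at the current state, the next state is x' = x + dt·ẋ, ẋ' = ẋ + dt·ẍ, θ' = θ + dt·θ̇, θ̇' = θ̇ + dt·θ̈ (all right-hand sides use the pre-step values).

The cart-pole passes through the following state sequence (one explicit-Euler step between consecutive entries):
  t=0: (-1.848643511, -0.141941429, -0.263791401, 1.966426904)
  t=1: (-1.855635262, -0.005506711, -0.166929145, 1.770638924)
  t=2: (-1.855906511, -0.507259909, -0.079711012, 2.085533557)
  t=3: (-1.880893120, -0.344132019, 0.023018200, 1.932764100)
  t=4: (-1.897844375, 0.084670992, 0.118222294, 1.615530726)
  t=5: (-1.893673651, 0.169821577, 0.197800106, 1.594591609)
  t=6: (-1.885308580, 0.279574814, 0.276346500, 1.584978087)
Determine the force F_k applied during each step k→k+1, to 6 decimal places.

F_0 = 3.737780 N
F_1 = -14.655750 N
F_2 = 4.631033 N
F_3 = 12.349076 N
F_4 = 2.596015 N
F_5 = 3.409580 N

step 0→1:
  ẍ = (ẋ'−ẋ)/dt = (-0.005506711−-0.141941429)/0.049258 = 2.769798
  θ̈ = (θ̇'−θ̇)/dt = (1.770638924−1.966426904)/0.049258 = -3.974745
  sinθ=-0.260743, cosθ=0.965408
  F = (M+m)·ẍ + m·l·cosθ·θ̈ − m·l·sinθ·θ̇² = 4.456794 + -0.975268 − -0.256254 = 3.737780
step 1→2:
  ẍ = (ẋ'−ẋ)/dt = (-0.507259909−-0.005506711)/0.049258 = -10.186228
  θ̈ = (θ̇'−θ̇)/dt = (2.085533557−1.770638924)/0.049258 = 6.392761
  sinθ=-0.166155, cosθ=0.986100
  F = (M+m)·ẍ + m·l·cosθ·θ̈ − m·l·sinθ·θ̇² = -16.390333 + 1.602186 − -0.132397 = -14.655750
step 2→3:
  ẍ = (ẋ'−ẋ)/dt = (-0.344132019−-0.507259909)/0.049258 = 3.311703
  θ̈ = (θ̇'−θ̇)/dt = (1.932764100−2.085533557)/0.049258 = -3.101414
  sinθ=-0.079627, cosθ=0.996825
  F = (M+m)·ẍ + m·l·cosθ·θ̈ − m·l·sinθ·θ̇² = 5.328756 + -0.785746 − -0.088023 = 4.631033
step 3→4:
  ẍ = (ẋ'−ẋ)/dt = (0.084670992−-0.344132019)/0.049258 = 8.705246
  θ̈ = (θ̇'−θ̇)/dt = (1.615530726−1.932764100)/0.049258 = -6.440241
  sinθ=0.023016, cosθ=0.999735
  F = (M+m)·ẍ + m·l·cosθ·θ̈ − m·l·sinθ·θ̇² = 14.007333 + -1.636405 − 0.021852 = 12.349076
step 4→5:
  ẍ = (ẋ'−ẋ)/dt = (0.169821577−0.084670992)/0.049258 = 1.728665
  θ̈ = (θ̇'−θ̇)/dt = (1.594591609−1.615530726)/0.049258 = -0.425091
  sinθ=0.117947, cosθ=0.993020
  F = (M+m)·ẍ + m·l·cosθ·θ̈ − m·l·sinθ·θ̇² = 2.781540 + -0.107286 − 0.078239 = 2.596015
step 5→6:
  ẍ = (ẋ'−ẋ)/dt = (0.279574814−0.169821577)/0.049258 = 2.228130
  θ̈ = (θ̇'−θ̇)/dt = (1.584978087−1.594591609)/0.049258 = -0.195167
  sinθ=0.196513, cosθ=0.980501
  F = (M+m)·ẍ + m·l·cosθ·θ̈ − m·l·sinθ·θ̇² = 3.585213 + -0.048636 − 0.126997 = 3.409580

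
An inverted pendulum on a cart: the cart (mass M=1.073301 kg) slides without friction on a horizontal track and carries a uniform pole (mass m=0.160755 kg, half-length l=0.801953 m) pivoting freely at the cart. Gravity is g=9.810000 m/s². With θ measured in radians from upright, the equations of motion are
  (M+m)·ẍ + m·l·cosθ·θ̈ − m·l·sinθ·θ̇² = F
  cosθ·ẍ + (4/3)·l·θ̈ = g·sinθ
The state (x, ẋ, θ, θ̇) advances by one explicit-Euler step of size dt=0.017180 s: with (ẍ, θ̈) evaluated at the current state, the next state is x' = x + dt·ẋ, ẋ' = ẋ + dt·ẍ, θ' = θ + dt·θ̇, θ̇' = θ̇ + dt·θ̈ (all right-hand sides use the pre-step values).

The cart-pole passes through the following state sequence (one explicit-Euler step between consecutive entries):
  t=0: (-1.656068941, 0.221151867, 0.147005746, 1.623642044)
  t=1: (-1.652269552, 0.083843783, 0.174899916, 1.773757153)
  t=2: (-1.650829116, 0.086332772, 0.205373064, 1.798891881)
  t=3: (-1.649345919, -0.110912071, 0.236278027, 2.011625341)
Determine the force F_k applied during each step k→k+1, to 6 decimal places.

step 0→1:
  ẍ = (ẋ'−ẋ)/dt = (0.083843783−0.221151867)/0.017180 = -7.992322
  θ̈ = (θ̇'−θ̇)/dt = (1.773757153−1.623642044)/0.017180 = 8.737783
  sinθ=0.146477, cosθ=0.989214
  F = (M+m)·ẍ + m·l·cosθ·θ̈ − m·l·sinθ·θ̇² = -9.862972 + 1.114307 − 0.049781 = -8.798446
step 1→2:
  ẍ = (ẋ'−ẋ)/dt = (0.086332772−0.083843783)/0.017180 = 0.144877
  θ̈ = (θ̇'−θ̇)/dt = (1.798891881−1.773757153)/0.017180 = 1.463023
  sinθ=0.174010, cosθ=0.984744
  F = (M+m)·ẍ + m·l·cosθ·θ̈ − m·l·sinθ·θ̇² = 0.178786 + 0.185732 − 0.070579 = 0.293940
step 2→3:
  ẍ = (ẋ'−ẋ)/dt = (-0.110912071−0.086332772)/0.017180 = -11.481074
  θ̈ = (θ̇'−θ̇)/dt = (2.011625341−1.798891881)/0.017180 = 12.382623
  sinθ=0.203932, cosθ=0.978985
  F = (M+m)·ẍ + m·l·cosθ·θ̈ − m·l·sinθ·θ̇² = -14.168288 + 1.562795 − 0.085077 = -12.690569

F_0 = -8.798446 N
F_1 = 0.293940 N
F_2 = -12.690569 N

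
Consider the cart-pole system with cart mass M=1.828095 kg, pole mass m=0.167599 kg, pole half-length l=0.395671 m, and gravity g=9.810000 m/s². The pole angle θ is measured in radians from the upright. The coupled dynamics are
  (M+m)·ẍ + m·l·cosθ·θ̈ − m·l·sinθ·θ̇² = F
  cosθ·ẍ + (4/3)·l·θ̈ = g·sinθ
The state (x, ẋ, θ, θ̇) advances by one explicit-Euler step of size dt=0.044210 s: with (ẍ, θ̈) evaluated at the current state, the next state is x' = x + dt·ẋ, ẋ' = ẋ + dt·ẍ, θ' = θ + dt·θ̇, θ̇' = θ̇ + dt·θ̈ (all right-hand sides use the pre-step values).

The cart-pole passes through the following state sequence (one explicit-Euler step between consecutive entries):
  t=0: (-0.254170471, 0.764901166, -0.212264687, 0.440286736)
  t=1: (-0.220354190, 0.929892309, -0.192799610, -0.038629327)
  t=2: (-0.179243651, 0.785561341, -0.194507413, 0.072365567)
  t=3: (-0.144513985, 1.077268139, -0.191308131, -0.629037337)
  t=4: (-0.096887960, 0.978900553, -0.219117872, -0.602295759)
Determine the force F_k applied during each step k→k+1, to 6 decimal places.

F_0 = 6.748371 N
F_1 = -6.351854 N
F_2 = 12.135822 N
F_3 = -4.396065 N

step 0→1:
  ẍ = (ẋ'−ẋ)/dt = (0.929892309−0.764901166)/0.044210 = 3.731987
  θ̈ = (θ̇'−θ̇)/dt = (-0.038629327−0.440286736)/0.044210 = -10.832754
  sinθ=-0.210674, cosθ=0.977556
  F = (M+m)·ẍ + m·l·cosθ·θ̈ − m·l·sinθ·θ̇² = 7.447904 + -0.702241 − -0.002708 = 6.748371
step 1→2:
  ẍ = (ẋ'−ẋ)/dt = (0.785561341−0.929892309)/0.044210 = -3.264668
  θ̈ = (θ̇'−θ̇)/dt = (0.072365567−-0.038629327)/0.044210 = 2.510629
  sinθ=-0.191607, cosθ=0.981472
  F = (M+m)·ẍ + m·l·cosθ·θ̈ − m·l·sinθ·θ̇² = -6.515278 + 0.163405 − -0.000019 = -6.351854
step 2→3:
  ẍ = (ẋ'−ẋ)/dt = (1.077268139−0.785561341)/0.044210 = 6.598209
  θ̈ = (θ̇'−θ̇)/dt = (-0.629037337−0.072365567)/0.044210 = -15.865255
  sinθ=-0.193283, cosθ=0.981143
  F = (M+m)·ẍ + m·l·cosθ·θ̈ − m·l·sinθ·θ̇² = 13.168005 + -1.032250 − -0.000067 = 12.135822
step 3→4:
  ẍ = (ẋ'−ẋ)/dt = (0.978900553−1.077268139)/0.044210 = -2.225008
  θ̈ = (θ̇'−θ̇)/dt = (-0.602295759−-0.629037337)/0.044210 = 0.604876
  sinθ=-0.190143, cosθ=0.981756
  F = (M+m)·ẍ + m·l·cosθ·θ̈ − m·l·sinθ·θ̇² = -4.440434 + 0.039380 − -0.004989 = -4.396065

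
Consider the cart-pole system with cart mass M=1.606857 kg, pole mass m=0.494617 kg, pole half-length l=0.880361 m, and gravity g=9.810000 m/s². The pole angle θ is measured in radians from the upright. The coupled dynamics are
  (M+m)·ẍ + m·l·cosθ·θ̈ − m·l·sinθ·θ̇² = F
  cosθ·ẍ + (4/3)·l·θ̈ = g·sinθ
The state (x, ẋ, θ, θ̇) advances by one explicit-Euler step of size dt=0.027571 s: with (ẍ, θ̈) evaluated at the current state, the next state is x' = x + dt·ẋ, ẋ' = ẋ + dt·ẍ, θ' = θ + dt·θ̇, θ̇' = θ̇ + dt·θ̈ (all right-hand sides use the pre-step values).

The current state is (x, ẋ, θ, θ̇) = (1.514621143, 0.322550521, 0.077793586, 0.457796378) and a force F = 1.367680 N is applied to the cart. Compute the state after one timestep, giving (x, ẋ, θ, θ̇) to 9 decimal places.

(1.523514183, 0.339938984, 0.090415490, 0.460934743)

sinθ=0.077715144, cosθ=0.996975605
temp = (F + m·l·θ̇²·sinθ)/(M+m) = (1.367680 + 0.007092187)/2.101474 = 0.654194240
θ̈ = (g·sinθ − cosθ·temp)/(l·(4/3 − m·cos²θ/(M+m))) = 0.113828486
ẍ = temp − m·l·θ̈·cosθ/(M+m) = 0.630679440
Euler: x'=1.514621143+0.027571·0.322550521=1.523514183, ẋ'=0.322550521+0.027571·0.630679440=0.339938984
       θ'=0.077793586+0.027571·0.457796378=0.090415490, θ̇'=0.457796378+0.027571·0.113828486=0.460934743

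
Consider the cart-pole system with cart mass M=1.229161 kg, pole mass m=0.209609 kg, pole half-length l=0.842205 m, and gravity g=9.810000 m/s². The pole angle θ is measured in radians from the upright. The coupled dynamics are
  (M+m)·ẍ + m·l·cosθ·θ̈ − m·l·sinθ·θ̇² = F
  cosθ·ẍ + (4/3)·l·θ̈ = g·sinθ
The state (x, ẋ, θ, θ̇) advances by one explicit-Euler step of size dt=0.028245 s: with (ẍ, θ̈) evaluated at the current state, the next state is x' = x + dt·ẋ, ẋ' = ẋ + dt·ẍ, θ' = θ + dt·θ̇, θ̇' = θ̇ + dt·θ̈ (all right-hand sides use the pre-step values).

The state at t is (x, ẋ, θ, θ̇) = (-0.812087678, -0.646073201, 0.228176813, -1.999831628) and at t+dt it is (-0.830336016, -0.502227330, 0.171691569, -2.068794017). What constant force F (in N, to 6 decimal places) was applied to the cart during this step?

ẍ = (ẋ'−ẋ)/dt = (-0.502227330−-0.646073201)/0.028245 = 5.092791
θ̈ = (θ̇'−θ̇)/dt = (-2.068794017−-1.999831628)/0.028245 = -2.441579
sinθ=0.226202, cosθ=0.974080
F = (M+m)·ẍ + m·l·cosθ·θ̈ − m·l·sinθ·θ̇² = 7.327354 + -0.419849 − 0.159702 = 6.747803

F = 6.747803 N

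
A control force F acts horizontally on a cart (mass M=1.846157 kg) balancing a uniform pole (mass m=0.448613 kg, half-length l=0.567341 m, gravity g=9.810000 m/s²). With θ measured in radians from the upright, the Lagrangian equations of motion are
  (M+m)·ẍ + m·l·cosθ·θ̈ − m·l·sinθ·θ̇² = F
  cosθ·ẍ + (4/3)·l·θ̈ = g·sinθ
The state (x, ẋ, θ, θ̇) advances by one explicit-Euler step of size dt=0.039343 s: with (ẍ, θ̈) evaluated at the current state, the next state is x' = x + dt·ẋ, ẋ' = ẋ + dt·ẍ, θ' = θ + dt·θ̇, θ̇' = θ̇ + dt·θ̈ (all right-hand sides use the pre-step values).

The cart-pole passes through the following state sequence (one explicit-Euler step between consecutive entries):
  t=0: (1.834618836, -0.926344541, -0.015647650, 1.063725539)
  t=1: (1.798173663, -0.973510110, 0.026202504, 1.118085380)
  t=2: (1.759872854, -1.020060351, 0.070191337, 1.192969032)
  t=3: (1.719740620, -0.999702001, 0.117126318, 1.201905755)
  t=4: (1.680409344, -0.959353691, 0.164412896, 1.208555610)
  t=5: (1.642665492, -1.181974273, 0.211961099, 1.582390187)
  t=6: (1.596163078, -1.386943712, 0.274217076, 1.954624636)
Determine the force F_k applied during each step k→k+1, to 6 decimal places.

F_0 = -2.394913 N
F_1 = -2.239216 N
F_2 = 1.219714 N
F_3 = 2.353166 N
F_4 = -10.659911 N
F_5 = -9.735226 N

step 0→1:
  ẍ = (ẋ'−ẋ)/dt = (-0.973510110−-0.926344541)/0.039343 = -1.198830
  θ̈ = (θ̇'−θ̇)/dt = (1.118085380−1.063725539)/0.039343 = 1.381690
  sinθ=-0.015647, cosθ=0.999878
  F = (M+m)·ẍ + m·l·cosθ·θ̈ − m·l·sinθ·θ̇² = -2.751039 + 0.351620 − -0.004506 = -2.394913
step 1→2:
  ẍ = (ẋ'−ẋ)/dt = (-1.020060351−-0.973510110)/0.039343 = -1.183190
  θ̈ = (θ̇'−θ̇)/dt = (1.192969032−1.118085380)/0.039343 = 1.903354
  sinθ=0.026200, cosθ=0.999657
  F = (M+m)·ẍ + m·l·cosθ·θ̈ − m·l·sinθ·θ̇² = -2.715149 + 0.484269 − 0.008336 = -2.239216
step 2→3:
  ẍ = (ẋ'−ẋ)/dt = (-0.999702001−-1.020060351)/0.039343 = 0.517458
  θ̈ = (θ̇'−θ̇)/dt = (1.201905755−1.192969032)/0.039343 = 0.227149
  sinθ=0.070134, cosθ=0.997538
  F = (M+m)·ẍ + m·l·cosθ·θ̈ − m·l·sinθ·θ̇² = 1.187447 + 0.057671 − 0.025404 = 1.219714
step 3→4:
  ẍ = (ẋ'−ẋ)/dt = (-0.959353691−-0.999702001)/0.039343 = 1.025552
  θ̈ = (θ̇'−θ̇)/dt = (1.208555610−1.201905755)/0.039343 = 0.169023
  sinθ=0.116859, cosθ=0.993149
  F = (M+m)·ẍ + m·l·cosθ·θ̈ − m·l·sinθ·θ̇² = 2.353407 + 0.042724 − 0.042965 = 2.353166
step 4→5:
  ẍ = (ẋ'−ẋ)/dt = (-1.181974273−-0.959353691)/0.039343 = -5.658455
  θ̈ = (θ̇'−θ̇)/dt = (1.582390187−1.208555610)/0.039343 = 9.501934
  sinθ=0.163673, cosθ=0.986515
  F = (M+m)·ẍ + m·l·cosθ·θ̈ − m·l·sinθ·θ̇² = -12.984852 + 2.385786 − 0.060845 = -10.659911
step 5→6:
  ẍ = (ẋ'−ẋ)/dt = (-1.386943712−-1.181974273)/0.039343 = -5.209807
  θ̈ = (θ̇'−θ̇)/dt = (1.954624636−1.582390187)/0.039343 = 9.461262
  sinθ=0.210378, cosθ=0.977620
  F = (M+m)·ẍ + m·l·cosθ·θ̈ − m·l·sinθ·θ̇² = -11.955309 + 2.354156 − 0.134073 = -9.735226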